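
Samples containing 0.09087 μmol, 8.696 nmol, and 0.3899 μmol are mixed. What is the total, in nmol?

489.466 nmol

In nmol:
  0.09087 μmol = 0.09087 × 10^3 nmol = 90.87
  8.696 nmol → 8.696
  0.3899 μmol = 0.3899 × 10^3 nmol = 389.9
Sum: 90.87 + 8.696 + 389.9 = 489.466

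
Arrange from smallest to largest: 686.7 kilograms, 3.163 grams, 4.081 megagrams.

3.163 grams < 686.7 kilograms < 4.081 megagrams

686.7 kilograms = 686700 grams
3.163 grams = 3.163 grams
4.081 megagrams = 4081000 grams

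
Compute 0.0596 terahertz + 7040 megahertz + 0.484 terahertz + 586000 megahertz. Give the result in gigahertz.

1136.64 gigahertz

In gigahertz:
  0.0596 terahertz = 0.0596e3 gigahertz = 59.6
  7040 megahertz = 7040e-3 gigahertz = 7.04
  0.484 terahertz = 0.484e3 gigahertz = 484
  586000 megahertz = 586000e-3 gigahertz = 586
Sum: 59.6 + 7.04 + 484 + 586 = 1136.64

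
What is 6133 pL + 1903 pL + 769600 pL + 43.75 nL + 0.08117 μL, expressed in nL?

In nL:
  6133 pL = 6133 × 10^-3 nL = 6.133
  1903 pL = 1903 × 10^-3 nL = 1.903
  769600 pL = 769600 × 10^-3 nL = 769.6
  43.75 nL → 43.75
  0.08117 μL = 0.08117 × 10^3 nL = 81.17
Sum: 6.133 + 1.903 + 769.6 + 43.75 + 81.17 = 902.556

902.556 nL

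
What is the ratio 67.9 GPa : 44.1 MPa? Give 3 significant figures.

1540

(67.9 × 10^9) / (44.1 × 10^6) = 1.54 × 10^3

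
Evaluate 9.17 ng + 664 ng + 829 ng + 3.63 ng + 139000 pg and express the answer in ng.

In ng:
  9.17 ng → 9.17
  664 ng → 664
  829 ng → 829
  3.63 ng → 3.63
  139000 pg = 139000 × 10^-3 ng = 139
Sum: 9.17 + 664 + 829 + 3.63 + 139 = 1644.8

1644.8 ng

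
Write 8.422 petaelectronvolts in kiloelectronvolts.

8422000000000 kiloelectronvolts

peta = 10¹⁵, kilo = 10³; factor is 10¹².
8.422 × 10¹² = 8422000000000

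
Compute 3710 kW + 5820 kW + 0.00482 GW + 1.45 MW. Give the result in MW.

15.8 MW

In MW:
  3710 kW = 3710 × 10^-3 MW = 3.71
  5820 kW = 5820 × 10^-3 MW = 5.82
  0.00482 GW = 0.00482 × 10^3 MW = 4.82
  1.45 MW → 1.45
Sum: 3.71 + 5.82 + 4.82 + 1.45 = 15.8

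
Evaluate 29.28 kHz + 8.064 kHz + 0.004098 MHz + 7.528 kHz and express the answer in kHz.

48.97 kHz

In kHz:
  29.28 kHz → 29.28
  8.064 kHz → 8.064
  0.004098 MHz = 0.004098e3 kHz = 4.098
  7.528 kHz → 7.528
Sum: 29.28 + 8.064 + 4.098 + 7.528 = 48.97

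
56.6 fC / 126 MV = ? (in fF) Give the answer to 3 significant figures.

(56.6 × 10^-15) / (126 × 10^6) = 0.44921 × 10^-21 F

0.000000449 fF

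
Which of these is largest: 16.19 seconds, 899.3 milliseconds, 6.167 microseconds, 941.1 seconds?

16.19 seconds = 16.19 seconds
899.3 milliseconds = 0.8993 seconds
6.167 microseconds = 0.000006167 seconds
941.1 seconds = 941.1 seconds

941.1 seconds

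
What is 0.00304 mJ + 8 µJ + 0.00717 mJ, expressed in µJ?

18.21 µJ

In µJ:
  0.00304 mJ = 0.00304e3 µJ = 3.04
  8 µJ → 8
  0.00717 mJ = 0.00717e3 µJ = 7.17
Sum: 3.04 + 8 + 7.17 = 18.21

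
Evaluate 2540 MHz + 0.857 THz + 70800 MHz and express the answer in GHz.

930.34 GHz

In GHz:
  2540 MHz = 2540e-3 GHz = 2.54
  0.857 THz = 0.857e3 GHz = 857
  70800 MHz = 70800e-3 GHz = 70.8
Sum: 2.54 + 857 + 70.8 = 930.34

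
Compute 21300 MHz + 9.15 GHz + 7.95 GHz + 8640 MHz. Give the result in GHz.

In GHz:
  21300 MHz = 21300e-3 GHz = 21.3
  9.15 GHz → 9.15
  7.95 GHz → 7.95
  8640 MHz = 8640e-3 GHz = 8.64
Sum: 21.3 + 9.15 + 7.95 + 8.64 = 47.04

47.04 GHz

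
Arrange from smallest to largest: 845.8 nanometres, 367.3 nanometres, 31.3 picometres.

31.3 picometres < 367.3 nanometres < 845.8 nanometres

845.8 nanometres = 0.0000008458 metres
367.3 nanometres = 0.0000003673 metres
31.3 picometres = 0.0000000000313 metres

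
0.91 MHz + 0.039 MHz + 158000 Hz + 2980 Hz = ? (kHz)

In kHz:
  0.91 MHz = 0.91 × 10^3 kHz = 910
  0.039 MHz = 0.039 × 10^3 kHz = 39
  158000 Hz = 158000 × 10^-3 kHz = 158
  2980 Hz = 2980 × 10^-3 kHz = 2.98
Sum: 910 + 39 + 158 + 2.98 = 1109.98

1109.98 kHz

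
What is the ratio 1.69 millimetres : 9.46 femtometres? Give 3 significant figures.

(1.69 × 10⁻³) / (9.46 × 10⁻¹⁵) = 0.1786 × 10¹²

179000000000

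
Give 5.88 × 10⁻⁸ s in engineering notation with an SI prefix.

58.8 ns

= 58.8 × 10⁻⁹ s; 10⁻⁹ is nano.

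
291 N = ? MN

(no prefix) = 1e0, mega = 1e6; factor is 1e-6.
291 × 1e-6 = 0.000291

0.000291 MN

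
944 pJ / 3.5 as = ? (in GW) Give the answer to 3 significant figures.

0.270 GW

(944 × 10^-12) / (3.5 × 10^-18) = 269.71 × 10^6 W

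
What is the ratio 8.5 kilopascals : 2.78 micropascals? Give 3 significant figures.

3060000000

(8.5 × 10^3) / (2.78 × 10^-6) = 3.058 × 10^9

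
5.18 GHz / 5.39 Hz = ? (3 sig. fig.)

961000000

(5.18 × 10^9) / (5.39) = 0.961 × 10^9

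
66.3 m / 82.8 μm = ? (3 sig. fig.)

(66.3) / (82.8 × 10^-6) = 0.8007 × 10^6

801000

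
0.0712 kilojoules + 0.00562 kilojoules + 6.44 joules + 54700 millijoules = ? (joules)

In joules:
  0.0712 kilojoules = 0.0712 × 10³ joules = 71.2
  0.00562 kilojoules = 0.00562 × 10³ joules = 5.62
  6.44 joules → 6.44
  54700 millijoules = 54700 × 10⁻³ joules = 54.7
Sum: 71.2 + 5.62 + 6.44 + 54.7 = 137.96

137.96 joules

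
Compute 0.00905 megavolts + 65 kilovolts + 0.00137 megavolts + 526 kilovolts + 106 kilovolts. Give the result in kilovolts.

In kilovolts:
  0.00905 megavolts = 0.00905e3 kilovolts = 9.05
  65 kilovolts → 65
  0.00137 megavolts = 0.00137e3 kilovolts = 1.37
  526 kilovolts → 526
  106 kilovolts → 106
Sum: 9.05 + 65 + 1.37 + 526 + 106 = 707.42

707.42 kilovolts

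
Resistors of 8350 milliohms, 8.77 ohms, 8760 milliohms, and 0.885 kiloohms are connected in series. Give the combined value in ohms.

In ohms:
  8350 milliohms = 8350 × 10^-3 ohms = 8.35
  8.77 ohms → 8.77
  8760 milliohms = 8760 × 10^-3 ohms = 8.76
  0.885 kiloohms = 0.885 × 10^3 ohms = 885
Sum: 8.35 + 8.77 + 8.76 + 885 = 910.88

910.88 ohms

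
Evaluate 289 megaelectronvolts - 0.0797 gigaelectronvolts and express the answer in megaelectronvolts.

209.3 megaelectronvolts

In megaelectronvolts:
  289 megaelectronvolts → 289
  0.0797 gigaelectronvolts = 0.0797 × 10³ megaelectronvolts = 79.7
Difference: 289 - 79.7 = 209.3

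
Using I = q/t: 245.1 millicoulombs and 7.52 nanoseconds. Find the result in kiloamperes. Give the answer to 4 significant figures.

(245.1e-3) / (7.52e-9) = 32.5931e6 A

32590 kiloamperes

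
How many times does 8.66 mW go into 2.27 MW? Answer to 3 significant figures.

262000000

(2.27e6) / (8.66e-3) = 0.2621e9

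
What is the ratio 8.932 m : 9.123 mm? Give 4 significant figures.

(8.932) / (9.123e-3) = 0.97906e3

979.1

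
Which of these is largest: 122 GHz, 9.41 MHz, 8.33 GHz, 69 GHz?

122 GHz = 122000000000 Hz
9.41 MHz = 9410000 Hz
8.33 GHz = 8330000000 Hz
69 GHz = 69000000000 Hz

122 GHz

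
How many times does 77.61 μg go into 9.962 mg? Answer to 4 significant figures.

128.4

(9.962e-3) / (77.61e-6) = 0.12836e3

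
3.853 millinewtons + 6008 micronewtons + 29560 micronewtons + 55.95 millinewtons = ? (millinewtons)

95.371 millinewtons

In millinewtons:
  3.853 millinewtons → 3.853
  6008 micronewtons = 6008 × 10^-3 millinewtons = 6.008
  29560 micronewtons = 29560 × 10^-3 millinewtons = 29.56
  55.95 millinewtons → 55.95
Sum: 3.853 + 6.008 + 29.56 + 55.95 = 95.371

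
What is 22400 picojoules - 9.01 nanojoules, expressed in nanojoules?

13.39 nanojoules

In nanojoules:
  22400 picojoules = 22400 × 10⁻³ nanojoules = 22.4
  9.01 nanojoules → 9.01
Difference: 22.4 - 9.01 = 13.39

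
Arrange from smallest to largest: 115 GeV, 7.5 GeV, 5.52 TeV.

115 GeV = 115000000000 eV
7.5 GeV = 7500000000 eV
5.52 TeV = 5520000000000 eV

7.5 GeV < 115 GeV < 5.52 TeV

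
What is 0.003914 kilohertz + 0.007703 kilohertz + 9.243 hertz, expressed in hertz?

In hertz:
  0.003914 kilohertz = 0.003914e3 hertz = 3.914
  0.007703 kilohertz = 0.007703e3 hertz = 7.703
  9.243 hertz → 9.243
Sum: 3.914 + 7.703 + 9.243 = 20.86

20.86 hertz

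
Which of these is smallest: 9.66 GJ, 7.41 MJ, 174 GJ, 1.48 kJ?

1.48 kJ

9.66 GJ = 9660000000 J
7.41 MJ = 7410000 J
174 GJ = 174000000000 J
1.48 kJ = 1480 J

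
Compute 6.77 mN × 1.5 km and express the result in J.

10.155 J

6.77 × 10^-3 × 1.5 × 10^3 = 10.155 J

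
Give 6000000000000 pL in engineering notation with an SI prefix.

= 6 L; mantissa already in [1, 1000).

6 L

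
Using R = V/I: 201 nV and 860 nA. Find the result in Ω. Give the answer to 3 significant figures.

0.234 Ω

(201e-9) / (860e-9) = 0.23372 Ω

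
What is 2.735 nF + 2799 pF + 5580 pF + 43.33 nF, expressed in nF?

54.444 nF

In nF:
  2.735 nF → 2.735
  2799 pF = 2799 × 10⁻³ nF = 2.799
  5580 pF = 5580 × 10⁻³ nF = 5.58
  43.33 nF → 43.33
Sum: 2.735 + 2.799 + 5.58 + 43.33 = 54.444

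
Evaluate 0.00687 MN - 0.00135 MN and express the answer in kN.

In kN:
  0.00687 MN = 0.00687 × 10^3 kN = 6.87
  0.00135 MN = 0.00135 × 10^3 kN = 1.35
Difference: 6.87 - 1.35 = 5.52

5.52 kN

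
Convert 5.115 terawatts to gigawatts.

tera = 10¹², giga = 10⁹; factor is 10³.
5.115 × 10³ = 5115

5115 gigawatts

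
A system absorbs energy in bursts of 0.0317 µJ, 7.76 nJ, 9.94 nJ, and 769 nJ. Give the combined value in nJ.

818.4 nJ

In nJ:
  0.0317 µJ = 0.0317e3 nJ = 31.7
  7.76 nJ → 7.76
  9.94 nJ → 9.94
  769 nJ → 769
Sum: 31.7 + 7.76 + 9.94 + 769 = 818.4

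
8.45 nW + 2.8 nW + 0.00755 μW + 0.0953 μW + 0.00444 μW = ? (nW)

118.54 nW

In nW:
  8.45 nW → 8.45
  2.8 nW → 2.8
  0.00755 μW = 0.00755 × 10³ nW = 7.55
  0.0953 μW = 0.0953 × 10³ nW = 95.3
  0.00444 μW = 0.00444 × 10³ nW = 4.44
Sum: 8.45 + 2.8 + 7.55 + 95.3 + 4.44 = 118.54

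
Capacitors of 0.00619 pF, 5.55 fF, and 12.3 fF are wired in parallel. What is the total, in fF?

In fF:
  0.00619 pF = 0.00619 × 10³ fF = 6.19
  5.55 fF → 5.55
  12.3 fF → 12.3
Sum: 6.19 + 5.55 + 12.3 = 24.04

24.04 fF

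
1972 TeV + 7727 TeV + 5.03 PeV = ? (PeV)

14.729 PeV

In PeV:
  1972 TeV = 1972 × 10^-3 PeV = 1.972
  7727 TeV = 7727 × 10^-3 PeV = 7.727
  5.03 PeV → 5.03
Sum: 1.972 + 7.727 + 5.03 = 14.729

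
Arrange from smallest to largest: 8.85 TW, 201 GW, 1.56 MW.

8.85 TW = 8850000000000 W
201 GW = 201000000000 W
1.56 MW = 1560000 W

1.56 MW < 201 GW < 8.85 TW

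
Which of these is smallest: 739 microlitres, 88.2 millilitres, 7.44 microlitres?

739 microlitres = 0.000739 litres
88.2 millilitres = 0.0882 litres
7.44 microlitres = 0.00000744 litres

7.44 microlitres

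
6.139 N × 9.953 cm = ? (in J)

0.61101467 J

6.139 × 9.953e-2 = 61.101467e-2 J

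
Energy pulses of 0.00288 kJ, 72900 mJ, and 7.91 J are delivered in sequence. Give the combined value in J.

83.69 J

In J:
  0.00288 kJ = 0.00288 × 10³ J = 2.88
  72900 mJ = 72900 × 10⁻³ J = 72.9
  7.91 J → 7.91
Sum: 2.88 + 72.9 + 7.91 = 83.69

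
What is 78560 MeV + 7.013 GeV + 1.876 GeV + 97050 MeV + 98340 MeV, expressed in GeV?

282.839 GeV

In GeV:
  78560 MeV = 78560 × 10^-3 GeV = 78.56
  7.013 GeV → 7.013
  1.876 GeV → 1.876
  97050 MeV = 97050 × 10^-3 GeV = 97.05
  98340 MeV = 98340 × 10^-3 GeV = 98.34
Sum: 78.56 + 7.013 + 1.876 + 97.05 + 98.34 = 282.839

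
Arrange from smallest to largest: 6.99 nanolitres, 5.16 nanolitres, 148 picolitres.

148 picolitres < 5.16 nanolitres < 6.99 nanolitres

6.99 nanolitres = 0.00000000699 litres
5.16 nanolitres = 0.00000000516 litres
148 picolitres = 0.000000000148 litres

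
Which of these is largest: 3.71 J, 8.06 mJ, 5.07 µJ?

3.71 J = 3.71 J
8.06 mJ = 0.00806 J
5.07 µJ = 0.00000507 J

3.71 J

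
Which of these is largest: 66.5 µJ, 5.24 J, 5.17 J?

5.24 J

66.5 µJ = 0.0000665 J
5.24 J = 5.24 J
5.17 J = 5.17 J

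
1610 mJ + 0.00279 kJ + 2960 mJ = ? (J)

7.36 J

In J:
  1610 mJ = 1610 × 10^-3 J = 1.61
  0.00279 kJ = 0.00279 × 10^3 J = 2.79
  2960 mJ = 2960 × 10^-3 J = 2.96
Sum: 1.61 + 2.79 + 2.96 = 7.36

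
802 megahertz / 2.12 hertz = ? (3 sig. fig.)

378000000

(802e6) / (2.12) = 378.3e6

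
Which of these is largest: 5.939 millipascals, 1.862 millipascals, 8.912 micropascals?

5.939 millipascals

5.939 millipascals = 0.005939 pascals
1.862 millipascals = 0.001862 pascals
8.912 micropascals = 0.000008912 pascals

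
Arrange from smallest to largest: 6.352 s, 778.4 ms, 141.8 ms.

141.8 ms < 778.4 ms < 6.352 s

6.352 s = 6.352 s
778.4 ms = 0.7784 s
141.8 ms = 0.1418 s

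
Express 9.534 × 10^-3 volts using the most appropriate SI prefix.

= 9.534 × 10^-3 volts; 10^-3 is milli.

9.534 millivolts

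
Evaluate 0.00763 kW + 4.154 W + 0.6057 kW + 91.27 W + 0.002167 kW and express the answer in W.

In W:
  0.00763 kW = 0.00763 × 10³ W = 7.63
  4.154 W → 4.154
  0.6057 kW = 0.6057 × 10³ W = 605.7
  91.27 W → 91.27
  0.002167 kW = 0.002167 × 10³ W = 2.167
Sum: 7.63 + 4.154 + 605.7 + 91.27 + 2.167 = 710.921

710.921 W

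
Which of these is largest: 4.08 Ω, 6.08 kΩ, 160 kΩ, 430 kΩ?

4.08 Ω = 4.08 Ω
6.08 kΩ = 6080 Ω
160 kΩ = 160000 Ω
430 kΩ = 430000 Ω

430 kΩ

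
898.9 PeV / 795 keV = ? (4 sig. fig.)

1131000000000

(898.9 × 10¹⁵) / (795 × 10³) = 1.1307 × 10¹²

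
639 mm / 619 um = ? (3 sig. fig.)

1030

(639 × 10⁻³) / (619 × 10⁻⁶) = 1.032 × 10³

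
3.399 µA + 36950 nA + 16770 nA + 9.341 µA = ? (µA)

In µA:
  3.399 µA → 3.399
  36950 nA = 36950 × 10^-3 µA = 36.95
  16770 nA = 16770 × 10^-3 µA = 16.77
  9.341 µA → 9.341
Sum: 3.399 + 36.95 + 16.77 + 9.341 = 66.46

66.46 µA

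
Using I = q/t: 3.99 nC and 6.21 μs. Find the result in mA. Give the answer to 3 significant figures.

0.643 mA

(3.99 × 10⁻⁹) / (6.21 × 10⁻⁶) = 0.64251 × 10⁻³ A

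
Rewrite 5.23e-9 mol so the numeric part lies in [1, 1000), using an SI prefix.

= 5.23e-9 mol; 1e-9 is nano.

5.23 nmol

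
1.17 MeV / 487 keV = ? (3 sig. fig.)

(1.17e6) / (487e3) = 0.002402e3

2.40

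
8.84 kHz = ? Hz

kilo = 10³, (no prefix) = 10⁰; factor is 10³.
8.84 × 10³ = 8840

8840 Hz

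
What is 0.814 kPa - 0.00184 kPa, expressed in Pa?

812.16 Pa

In Pa:
  0.814 kPa = 0.814 × 10^3 Pa = 814
  0.00184 kPa = 0.00184 × 10^3 Pa = 1.84
Difference: 814 - 1.84 = 812.16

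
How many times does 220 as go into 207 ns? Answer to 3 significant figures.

(207 × 10⁻⁹) / (220 × 10⁻¹⁸) = 0.9409 × 10⁹

941000000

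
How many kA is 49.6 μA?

micro = 10^-6, kilo = 10^3; factor is 10^-9.
49.6 × 10^-9 = 0.0000000496

0.0000000496 kA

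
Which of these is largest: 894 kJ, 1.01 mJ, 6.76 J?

894 kJ = 894000 J
1.01 mJ = 0.00101 J
6.76 J = 6.76 J

894 kJ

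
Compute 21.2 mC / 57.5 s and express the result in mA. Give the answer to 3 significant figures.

0.369 mA

(21.2 × 10⁻³) / (57.5) = 0.3687 × 10⁻³ A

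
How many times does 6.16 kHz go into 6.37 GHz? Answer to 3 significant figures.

1030000

(6.37 × 10⁹) / (6.16 × 10³) = 1.034 × 10⁶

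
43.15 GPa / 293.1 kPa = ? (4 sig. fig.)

(43.15 × 10⁹) / (293.1 × 10³) = 0.14722 × 10⁶

147200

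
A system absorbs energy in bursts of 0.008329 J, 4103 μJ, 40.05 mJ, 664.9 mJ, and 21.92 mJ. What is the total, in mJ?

739.302 mJ

In mJ:
  0.008329 J = 0.008329 × 10³ mJ = 8.329
  4103 μJ = 4103 × 10⁻³ mJ = 4.103
  40.05 mJ → 40.05
  664.9 mJ → 664.9
  21.92 mJ → 21.92
Sum: 8.329 + 4.103 + 40.05 + 664.9 + 21.92 = 739.302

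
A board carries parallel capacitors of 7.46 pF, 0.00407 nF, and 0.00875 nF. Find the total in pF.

20.28 pF

In pF:
  7.46 pF → 7.46
  0.00407 nF = 0.00407 × 10^3 pF = 4.07
  0.00875 nF = 0.00875 × 10^3 pF = 8.75
Sum: 7.46 + 4.07 + 8.75 = 20.28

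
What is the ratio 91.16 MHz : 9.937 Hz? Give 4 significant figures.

9174000

(91.16 × 10⁶) / (9.937) = 9.1738 × 10⁶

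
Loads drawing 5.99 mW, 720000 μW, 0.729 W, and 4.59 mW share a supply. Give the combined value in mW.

In mW:
  5.99 mW → 5.99
  720000 μW = 720000 × 10⁻³ mW = 720
  0.729 W = 0.729 × 10³ mW = 729
  4.59 mW → 4.59
Sum: 5.99 + 720 + 729 + 4.59 = 1459.58

1459.58 mW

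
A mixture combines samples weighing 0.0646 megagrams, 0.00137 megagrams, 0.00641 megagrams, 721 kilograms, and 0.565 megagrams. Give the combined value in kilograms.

In kilograms:
  0.0646 megagrams = 0.0646 × 10³ kilograms = 64.6
  0.00137 megagrams = 0.00137 × 10³ kilograms = 1.37
  0.00641 megagrams = 0.00641 × 10³ kilograms = 6.41
  721 kilograms → 721
  0.565 megagrams = 0.565 × 10³ kilograms = 565
Sum: 64.6 + 1.37 + 6.41 + 721 + 565 = 1358.38

1358.38 kilograms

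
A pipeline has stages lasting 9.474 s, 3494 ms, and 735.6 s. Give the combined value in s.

748.568 s

In s:
  9.474 s → 9.474
  3494 ms = 3494e-3 s = 3.494
  735.6 s → 735.6
Sum: 9.474 + 3.494 + 735.6 = 748.568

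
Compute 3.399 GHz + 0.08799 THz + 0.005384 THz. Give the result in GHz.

In GHz:
  3.399 GHz → 3.399
  0.08799 THz = 0.08799 × 10³ GHz = 87.99
  0.005384 THz = 0.005384 × 10³ GHz = 5.384
Sum: 3.399 + 87.99 + 5.384 = 96.773

96.773 GHz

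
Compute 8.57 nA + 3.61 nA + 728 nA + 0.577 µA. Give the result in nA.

In nA:
  8.57 nA → 8.57
  3.61 nA → 3.61
  728 nA → 728
  0.577 µA = 0.577e3 nA = 577
Sum: 8.57 + 3.61 + 728 + 577 = 1317.18

1317.18 nA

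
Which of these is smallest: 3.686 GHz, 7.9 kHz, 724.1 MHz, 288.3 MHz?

7.9 kHz

3.686 GHz = 3686000000 Hz
7.9 kHz = 7900 Hz
724.1 MHz = 724100000 Hz
288.3 MHz = 288300000 Hz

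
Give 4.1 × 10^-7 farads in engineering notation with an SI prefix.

410 nanofarads

= 410 × 10^-9 farads; 10^-9 is nano.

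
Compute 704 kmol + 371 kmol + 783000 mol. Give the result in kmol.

In kmol:
  704 kmol → 704
  371 kmol → 371
  783000 mol = 783000 × 10⁻³ kmol = 783
Sum: 704 + 371 + 783 = 1858

1858 kmol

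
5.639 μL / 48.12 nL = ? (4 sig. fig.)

(5.639e-6) / (48.12e-9) = 0.11719e3

117.2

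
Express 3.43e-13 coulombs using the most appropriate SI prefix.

343 femtocoulombs

= 343e-15 coulombs; 1e-15 is femto.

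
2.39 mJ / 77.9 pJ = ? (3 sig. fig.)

(2.39 × 10^-3) / (77.9 × 10^-12) = 0.03068 × 10^9

30700000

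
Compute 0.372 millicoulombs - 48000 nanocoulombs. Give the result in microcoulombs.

In microcoulombs:
  0.372 millicoulombs = 0.372 × 10^3 microcoulombs = 372
  48000 nanocoulombs = 48000 × 10^-3 microcoulombs = 48
Difference: 372 - 48 = 324

324 microcoulombs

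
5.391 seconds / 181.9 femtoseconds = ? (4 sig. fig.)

29640000000000

(5.391) / (181.9 × 10^-15) = 0.029637 × 10^15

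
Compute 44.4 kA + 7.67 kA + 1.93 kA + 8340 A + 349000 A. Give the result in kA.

411.34 kA

In kA:
  44.4 kA → 44.4
  7.67 kA → 7.67
  1.93 kA → 1.93
  8340 A = 8340e-3 kA = 8.34
  349000 A = 349000e-3 kA = 349
Sum: 44.4 + 7.67 + 1.93 + 8.34 + 349 = 411.34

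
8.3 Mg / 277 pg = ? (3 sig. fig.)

(8.3 × 10^6) / (277 × 10^-12) = 0.02996 × 10^18

30000000000000000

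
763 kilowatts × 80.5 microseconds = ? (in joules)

61.4215 joules

763e3 × 80.5e-6 = 61421.5e-3 J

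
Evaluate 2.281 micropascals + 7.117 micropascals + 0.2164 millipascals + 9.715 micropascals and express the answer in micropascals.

235.513 micropascals

In micropascals:
  2.281 micropascals → 2.281
  7.117 micropascals → 7.117
  0.2164 millipascals = 0.2164 × 10^3 micropascals = 216.4
  9.715 micropascals → 9.715
Sum: 2.281 + 7.117 + 216.4 + 9.715 = 235.513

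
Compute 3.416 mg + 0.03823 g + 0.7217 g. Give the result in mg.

763.346 mg

In mg:
  3.416 mg → 3.416
  0.03823 g = 0.03823 × 10³ mg = 38.23
  0.7217 g = 0.7217 × 10³ mg = 721.7
Sum: 3.416 + 38.23 + 721.7 = 763.346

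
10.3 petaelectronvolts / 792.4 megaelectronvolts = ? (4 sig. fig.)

13000000

(10.3 × 10^15) / (792.4 × 10^6) = 0.012998 × 10^9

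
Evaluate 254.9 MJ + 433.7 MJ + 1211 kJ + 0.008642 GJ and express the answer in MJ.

In MJ:
  254.9 MJ → 254.9
  433.7 MJ → 433.7
  1211 kJ = 1211 × 10⁻³ MJ = 1.211
  0.008642 GJ = 0.008642 × 10³ MJ = 8.642
Sum: 254.9 + 433.7 + 1.211 + 8.642 = 698.453

698.453 MJ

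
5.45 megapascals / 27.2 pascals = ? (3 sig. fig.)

(5.45 × 10^6) / (27.2) = 0.2004 × 10^6

200000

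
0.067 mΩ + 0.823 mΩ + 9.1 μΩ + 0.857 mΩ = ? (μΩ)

In μΩ:
  0.067 mΩ = 0.067 × 10^3 μΩ = 67
  0.823 mΩ = 0.823 × 10^3 μΩ = 823
  9.1 μΩ → 9.1
  0.857 mΩ = 0.857 × 10^3 μΩ = 857
Sum: 67 + 823 + 9.1 + 857 = 1756.1

1756.1 μΩ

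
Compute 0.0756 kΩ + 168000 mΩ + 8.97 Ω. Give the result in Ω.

252.57 Ω

In Ω:
  0.0756 kΩ = 0.0756 × 10³ Ω = 75.6
  168000 mΩ = 168000 × 10⁻³ Ω = 168
  8.97 Ω → 8.97
Sum: 75.6 + 168 + 8.97 = 252.57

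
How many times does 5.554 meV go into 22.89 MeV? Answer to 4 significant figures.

(22.89e6) / (5.554e-3) = 4.1214e9

4121000000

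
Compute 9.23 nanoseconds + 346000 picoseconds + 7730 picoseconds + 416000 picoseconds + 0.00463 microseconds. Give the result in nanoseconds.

In nanoseconds:
  9.23 nanoseconds → 9.23
  346000 picoseconds = 346000 × 10^-3 nanoseconds = 346
  7730 picoseconds = 7730 × 10^-3 nanoseconds = 7.73
  416000 picoseconds = 416000 × 10^-3 nanoseconds = 416
  0.00463 microseconds = 0.00463 × 10^3 nanoseconds = 4.63
Sum: 9.23 + 346 + 7.73 + 416 + 4.63 = 783.59

783.59 nanoseconds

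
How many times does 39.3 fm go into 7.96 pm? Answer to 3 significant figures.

(7.96 × 10⁻¹²) / (39.3 × 10⁻¹⁵) = 0.2025 × 10³

203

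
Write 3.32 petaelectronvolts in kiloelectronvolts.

3320000000000 kiloelectronvolts

peta = 1e15, kilo = 1e3; factor is 1e12.
3.32 × 1e12 = 3320000000000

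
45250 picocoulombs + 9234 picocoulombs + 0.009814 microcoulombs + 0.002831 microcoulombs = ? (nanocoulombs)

In nanocoulombs:
  45250 picocoulombs = 45250 × 10⁻³ nanocoulombs = 45.25
  9234 picocoulombs = 9234 × 10⁻³ nanocoulombs = 9.234
  0.009814 microcoulombs = 0.009814 × 10³ nanocoulombs = 9.814
  0.002831 microcoulombs = 0.002831 × 10³ nanocoulombs = 2.831
Sum: 45.25 + 9.234 + 9.814 + 2.831 = 67.129

67.129 nanocoulombs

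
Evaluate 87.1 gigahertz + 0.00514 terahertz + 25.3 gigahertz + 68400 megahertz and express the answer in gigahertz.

In gigahertz:
  87.1 gigahertz → 87.1
  0.00514 terahertz = 0.00514 × 10^3 gigahertz = 5.14
  25.3 gigahertz → 25.3
  68400 megahertz = 68400 × 10^-3 gigahertz = 68.4
Sum: 87.1 + 5.14 + 25.3 + 68.4 = 185.94

185.94 gigahertz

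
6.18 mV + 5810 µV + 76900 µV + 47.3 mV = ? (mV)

In mV:
  6.18 mV → 6.18
  5810 µV = 5810 × 10^-3 mV = 5.81
  76900 µV = 76900 × 10^-3 mV = 76.9
  47.3 mV → 47.3
Sum: 6.18 + 5.81 + 76.9 + 47.3 = 136.19

136.19 mV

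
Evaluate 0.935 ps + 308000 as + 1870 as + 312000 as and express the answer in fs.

In fs:
  0.935 ps = 0.935 × 10^3 fs = 935
  308000 as = 308000 × 10^-3 fs = 308
  1870 as = 1870 × 10^-3 fs = 1.87
  312000 as = 312000 × 10^-3 fs = 312
Sum: 935 + 308 + 1.87 + 312 = 1556.87

1556.87 fs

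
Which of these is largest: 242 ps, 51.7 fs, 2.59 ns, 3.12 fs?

242 ps = 0.000000000242 s
51.7 fs = 0.0000000000000517 s
2.59 ns = 0.00000000259 s
3.12 fs = 0.00000000000000312 s

2.59 ns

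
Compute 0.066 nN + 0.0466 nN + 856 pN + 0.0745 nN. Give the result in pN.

In pN:
  0.066 nN = 0.066 × 10^3 pN = 66
  0.0466 nN = 0.0466 × 10^3 pN = 46.6
  856 pN → 856
  0.0745 nN = 0.0745 × 10^3 pN = 74.5
Sum: 66 + 46.6 + 856 + 74.5 = 1043.1

1043.1 pN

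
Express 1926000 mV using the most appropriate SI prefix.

= 1.926 × 10³ V; 10³ is kilo.

1.926 kV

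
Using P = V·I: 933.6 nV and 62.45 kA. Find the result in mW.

933.6 × 10^-9 × 62.45 × 10^3 = 58303.32 × 10^-6 W

58.30332 mW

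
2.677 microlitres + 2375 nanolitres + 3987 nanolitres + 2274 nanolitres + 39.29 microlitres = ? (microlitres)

50.603 microlitres

In microlitres:
  2.677 microlitres → 2.677
  2375 nanolitres = 2375e-3 microlitres = 2.375
  3987 nanolitres = 3987e-3 microlitres = 3.987
  2274 nanolitres = 2274e-3 microlitres = 2.274
  39.29 microlitres → 39.29
Sum: 2.677 + 2.375 + 3.987 + 2.274 + 39.29 = 50.603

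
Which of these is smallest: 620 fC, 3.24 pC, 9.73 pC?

620 fC

620 fC = 0.00000000000062 C
3.24 pC = 0.00000000000324 C
9.73 pC = 0.00000000000973 C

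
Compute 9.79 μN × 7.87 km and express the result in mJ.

77.0473 mJ

9.79 × 10^-6 × 7.87 × 10^3 = 77.0473 × 10^-3 J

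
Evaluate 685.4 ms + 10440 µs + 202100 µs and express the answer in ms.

In ms:
  685.4 ms → 685.4
  10440 µs = 10440 × 10⁻³ ms = 10.44
  202100 µs = 202100 × 10⁻³ ms = 202.1
Sum: 685.4 + 10.44 + 202.1 = 897.94

897.94 ms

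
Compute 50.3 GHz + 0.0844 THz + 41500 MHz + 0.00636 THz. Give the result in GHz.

In GHz:
  50.3 GHz → 50.3
  0.0844 THz = 0.0844 × 10³ GHz = 84.4
  41500 MHz = 41500 × 10⁻³ GHz = 41.5
  0.00636 THz = 0.00636 × 10³ GHz = 6.36
Sum: 50.3 + 84.4 + 41.5 + 6.36 = 182.56

182.56 GHz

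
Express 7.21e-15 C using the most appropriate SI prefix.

= 7.21e-15 C; 1e-15 is femto.

7.21 fC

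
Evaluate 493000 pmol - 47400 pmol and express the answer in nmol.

445.6 nmol

In nmol:
  493000 pmol = 493000e-3 nmol = 493
  47400 pmol = 47400e-3 nmol = 47.4
Difference: 493 - 47.4 = 445.6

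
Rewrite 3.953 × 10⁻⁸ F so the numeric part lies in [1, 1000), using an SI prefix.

= 39.53 × 10⁻⁹ F; 10⁻⁹ is nano.

39.53 nF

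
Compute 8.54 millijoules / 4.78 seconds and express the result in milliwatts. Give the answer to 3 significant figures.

(8.54 × 10^-3) / (4.78) = 1.7866 × 10^-3 W

1.79 milliwatts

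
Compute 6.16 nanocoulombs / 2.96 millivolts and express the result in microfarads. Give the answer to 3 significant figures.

(6.16e-9) / (2.96e-3) = 2.0811e-6 F

2.08 microfarads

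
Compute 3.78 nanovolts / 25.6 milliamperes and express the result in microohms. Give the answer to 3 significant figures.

0.148 microohms

(3.78 × 10⁻⁹) / (25.6 × 10⁻³) = 0.14766 × 10⁻⁶ Ω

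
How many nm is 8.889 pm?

pico = 10⁻¹², nano = 10⁻⁹; factor is 10⁻³.
8.889 × 10⁻³ = 0.008889

0.008889 nm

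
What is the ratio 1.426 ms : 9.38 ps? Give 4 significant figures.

(1.426 × 10^-3) / (9.38 × 10^-12) = 0.15203 × 10^9

152000000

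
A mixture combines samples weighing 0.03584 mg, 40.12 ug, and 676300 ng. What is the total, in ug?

752.26 ug

In ug:
  0.03584 mg = 0.03584 × 10^3 ug = 35.84
  40.12 ug → 40.12
  676300 ng = 676300 × 10^-3 ug = 676.3
Sum: 35.84 + 40.12 + 676.3 = 752.26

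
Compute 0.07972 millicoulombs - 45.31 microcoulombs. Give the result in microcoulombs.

34.41 microcoulombs

In microcoulombs:
  0.07972 millicoulombs = 0.07972e3 microcoulombs = 79.72
  45.31 microcoulombs → 45.31
Difference: 79.72 - 45.31 = 34.41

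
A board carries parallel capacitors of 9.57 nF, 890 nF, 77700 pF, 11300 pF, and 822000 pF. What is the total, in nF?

1810.57 nF

In nF:
  9.57 nF → 9.57
  890 nF → 890
  77700 pF = 77700 × 10⁻³ nF = 77.7
  11300 pF = 11300 × 10⁻³ nF = 11.3
  822000 pF = 822000 × 10⁻³ nF = 822
Sum: 9.57 + 890 + 77.7 + 11.3 + 822 = 1810.57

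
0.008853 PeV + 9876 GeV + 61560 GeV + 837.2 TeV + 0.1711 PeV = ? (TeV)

1088.589 TeV

In TeV:
  0.008853 PeV = 0.008853 × 10³ TeV = 8.853
  9876 GeV = 9876 × 10⁻³ TeV = 9.876
  61560 GeV = 61560 × 10⁻³ TeV = 61.56
  837.2 TeV → 837.2
  0.1711 PeV = 0.1711 × 10³ TeV = 171.1
Sum: 8.853 + 9.876 + 61.56 + 837.2 + 171.1 = 1088.589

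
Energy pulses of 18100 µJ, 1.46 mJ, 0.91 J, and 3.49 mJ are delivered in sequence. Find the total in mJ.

933.05 mJ

In mJ:
  18100 µJ = 18100 × 10^-3 mJ = 18.1
  1.46 mJ → 1.46
  0.91 J = 0.91 × 10^3 mJ = 910
  3.49 mJ → 3.49
Sum: 18.1 + 1.46 + 910 + 3.49 = 933.05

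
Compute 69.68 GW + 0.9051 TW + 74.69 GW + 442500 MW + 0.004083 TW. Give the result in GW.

1496.053 GW

In GW:
  69.68 GW → 69.68
  0.9051 TW = 0.9051e3 GW = 905.1
  74.69 GW → 74.69
  442500 MW = 442500e-3 GW = 442.5
  0.004083 TW = 0.004083e3 GW = 4.083
Sum: 69.68 + 905.1 + 74.69 + 442.5 + 4.083 = 1496.053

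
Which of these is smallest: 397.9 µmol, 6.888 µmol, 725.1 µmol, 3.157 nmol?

3.157 nmol

397.9 µmol = 0.0003979 mol
6.888 µmol = 0.000006888 mol
725.1 µmol = 0.0007251 mol
3.157 nmol = 0.000000003157 mol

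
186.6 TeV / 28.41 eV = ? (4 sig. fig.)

6568000000000

(186.6 × 10^12) / (28.41) = 6.5681 × 10^12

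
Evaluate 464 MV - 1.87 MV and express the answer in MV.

In MV:
  464 MV → 464
  1.87 MV → 1.87
Difference: 464 - 1.87 = 462.13

462.13 MV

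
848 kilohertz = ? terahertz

kilo = 10^3, tera = 10^12; factor is 10^-9.
848 × 10^-9 = 0.000000848

0.000000848 terahertz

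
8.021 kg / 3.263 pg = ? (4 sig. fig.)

2458000000000000

(8.021 × 10^3) / (3.263 × 10^-12) = 2.4582 × 10^15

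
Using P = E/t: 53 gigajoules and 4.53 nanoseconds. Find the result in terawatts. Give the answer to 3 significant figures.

(53 × 10^9) / (4.53 × 10^-9) = 11.7 × 10^18 W

11700000 terawatts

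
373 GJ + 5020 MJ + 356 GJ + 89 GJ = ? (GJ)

823.02 GJ

In GJ:
  373 GJ → 373
  5020 MJ = 5020e-3 GJ = 5.02
  356 GJ → 356
  89 GJ → 89
Sum: 373 + 5.02 + 356 + 89 = 823.02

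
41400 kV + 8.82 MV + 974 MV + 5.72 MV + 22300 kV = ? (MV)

In MV:
  41400 kV = 41400 × 10^-3 MV = 41.4
  8.82 MV → 8.82
  974 MV → 974
  5.72 MV → 5.72
  22300 kV = 22300 × 10^-3 MV = 22.3
Sum: 41.4 + 8.82 + 974 + 5.72 + 22.3 = 1052.24

1052.24 MV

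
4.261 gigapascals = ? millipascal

giga = 1e9, milli = 1e-3; factor is 1e12.
4.261 × 1e12 = 4261000000000

4261000000000 millipascals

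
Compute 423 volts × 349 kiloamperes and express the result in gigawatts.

423 × 349e3 = 147627e3 W

0.147627 gigawatts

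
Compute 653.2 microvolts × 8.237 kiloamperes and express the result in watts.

5.3804084 watts

653.2 × 10⁻⁶ × 8.237 × 10³ = 5380.4084 × 10⁻³ W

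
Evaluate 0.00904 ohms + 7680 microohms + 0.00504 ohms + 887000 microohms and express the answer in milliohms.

In milliohms:
  0.00904 ohms = 0.00904e3 milliohms = 9.04
  7680 microohms = 7680e-3 milliohms = 7.68
  0.00504 ohms = 0.00504e3 milliohms = 5.04
  887000 microohms = 887000e-3 milliohms = 887
Sum: 9.04 + 7.68 + 5.04 + 887 = 908.76

908.76 milliohms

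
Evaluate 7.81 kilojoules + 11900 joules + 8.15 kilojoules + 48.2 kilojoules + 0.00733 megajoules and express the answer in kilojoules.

83.39 kilojoules

In kilojoules:
  7.81 kilojoules → 7.81
  11900 joules = 11900e-3 kilojoules = 11.9
  8.15 kilojoules → 8.15
  48.2 kilojoules → 48.2
  0.00733 megajoules = 0.00733e3 kilojoules = 7.33
Sum: 7.81 + 11.9 + 8.15 + 48.2 + 7.33 = 83.39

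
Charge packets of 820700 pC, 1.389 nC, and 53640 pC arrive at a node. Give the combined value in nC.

In nC:
  820700 pC = 820700e-3 nC = 820.7
  1.389 nC → 1.389
  53640 pC = 53640e-3 nC = 53.64
Sum: 820.7 + 1.389 + 53.64 = 875.729

875.729 nC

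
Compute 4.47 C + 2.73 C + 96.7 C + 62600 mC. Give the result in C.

In C:
  4.47 C → 4.47
  2.73 C → 2.73
  96.7 C → 96.7
  62600 mC = 62600 × 10⁻³ C = 62.6
Sum: 4.47 + 2.73 + 96.7 + 62.6 = 166.5

166.5 C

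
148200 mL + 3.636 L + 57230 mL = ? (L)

In L:
  148200 mL = 148200 × 10⁻³ L = 148.2
  3.636 L → 3.636
  57230 mL = 57230 × 10⁻³ L = 57.23
Sum: 148.2 + 3.636 + 57.23 = 209.066

209.066 L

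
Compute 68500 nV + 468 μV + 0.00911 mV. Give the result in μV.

545.61 μV

In μV:
  68500 nV = 68500 × 10⁻³ μV = 68.5
  468 μV → 468
  0.00911 mV = 0.00911 × 10³ μV = 9.11
Sum: 68.5 + 468 + 9.11 = 545.61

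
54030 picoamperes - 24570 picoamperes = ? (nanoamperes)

In nanoamperes:
  54030 picoamperes = 54030 × 10⁻³ nanoamperes = 54.03
  24570 picoamperes = 24570 × 10⁻³ nanoamperes = 24.57
Difference: 54.03 - 24.57 = 29.46

29.46 nanoamperes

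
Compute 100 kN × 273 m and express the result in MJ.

100e3 × 273 = 27300e3 J

27.3 MJ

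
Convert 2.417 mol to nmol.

(no prefix) = 10⁰, nano = 10⁻⁹; factor is 10⁹.
2.417 × 10⁹ = 2417000000

2417000000 nmol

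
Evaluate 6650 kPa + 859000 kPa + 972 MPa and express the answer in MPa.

In MPa:
  6650 kPa = 6650e-3 MPa = 6.65
  859000 kPa = 859000e-3 MPa = 859
  972 MPa → 972
Sum: 6.65 + 859 + 972 = 1837.65

1837.65 MPa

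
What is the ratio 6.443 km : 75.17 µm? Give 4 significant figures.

85710000

(6.443 × 10³) / (75.17 × 10⁻⁶) = 0.085712 × 10⁹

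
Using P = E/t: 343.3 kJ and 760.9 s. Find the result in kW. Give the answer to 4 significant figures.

(343.3 × 10^3) / (760.9) = 0.451176 × 10^3 W

0.4512 kW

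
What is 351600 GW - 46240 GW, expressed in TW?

305.36 TW

In TW:
  351600 GW = 351600e-3 TW = 351.6
  46240 GW = 46240e-3 TW = 46.24
Difference: 351.6 - 46.24 = 305.36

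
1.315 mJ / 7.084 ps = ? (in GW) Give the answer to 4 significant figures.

(1.315 × 10^-3) / (7.084 × 10^-12) = 0.18563 × 10^9 W

0.1856 GW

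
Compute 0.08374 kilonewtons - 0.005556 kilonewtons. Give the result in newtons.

78.184 newtons

In newtons:
  0.08374 kilonewtons = 0.08374e3 newtons = 83.74
  0.005556 kilonewtons = 0.005556e3 newtons = 5.556
Difference: 83.74 - 5.556 = 78.184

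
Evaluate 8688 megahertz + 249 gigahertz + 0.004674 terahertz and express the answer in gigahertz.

262.362 gigahertz

In gigahertz:
  8688 megahertz = 8688e-3 gigahertz = 8.688
  249 gigahertz → 249
  0.004674 terahertz = 0.004674e3 gigahertz = 4.674
Sum: 8.688 + 249 + 4.674 = 262.362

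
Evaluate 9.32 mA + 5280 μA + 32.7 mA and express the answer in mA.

47.3 mA

In mA:
  9.32 mA → 9.32
  5280 μA = 5280 × 10^-3 mA = 5.28
  32.7 mA → 32.7
Sum: 9.32 + 5.28 + 32.7 = 47.3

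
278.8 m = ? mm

(no prefix) = 10⁰, milli = 10⁻³; factor is 10³.
278.8 × 10³ = 278800

278800 mm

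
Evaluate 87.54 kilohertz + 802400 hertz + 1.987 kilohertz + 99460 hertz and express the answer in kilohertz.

991.387 kilohertz

In kilohertz:
  87.54 kilohertz → 87.54
  802400 hertz = 802400e-3 kilohertz = 802.4
  1.987 kilohertz → 1.987
  99460 hertz = 99460e-3 kilohertz = 99.46
Sum: 87.54 + 802.4 + 1.987 + 99.46 = 991.387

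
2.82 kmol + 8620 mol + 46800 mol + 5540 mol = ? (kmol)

In kmol:
  2.82 kmol → 2.82
  8620 mol = 8620 × 10⁻³ kmol = 8.62
  46800 mol = 46800 × 10⁻³ kmol = 46.8
  5540 mol = 5540 × 10⁻³ kmol = 5.54
Sum: 2.82 + 8.62 + 46.8 + 5.54 = 63.78

63.78 kmol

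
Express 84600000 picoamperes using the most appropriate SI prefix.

= 84.6 × 10⁻⁶ amperes; 10⁻⁶ is micro.

84.6 microamperes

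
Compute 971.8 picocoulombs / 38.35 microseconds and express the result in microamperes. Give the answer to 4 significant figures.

(971.8 × 10^-12) / (38.35 × 10^-6) = 25.3403 × 10^-6 A

25.34 microamperes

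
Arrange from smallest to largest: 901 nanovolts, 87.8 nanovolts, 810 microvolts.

87.8 nanovolts < 901 nanovolts < 810 microvolts

901 nanovolts = 0.000000901 volts
87.8 nanovolts = 0.0000000878 volts
810 microvolts = 0.00081 volts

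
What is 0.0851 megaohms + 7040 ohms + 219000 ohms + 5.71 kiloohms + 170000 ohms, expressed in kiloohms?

486.85 kiloohms

In kiloohms:
  0.0851 megaohms = 0.0851 × 10^3 kiloohms = 85.1
  7040 ohms = 7040 × 10^-3 kiloohms = 7.04
  219000 ohms = 219000 × 10^-3 kiloohms = 219
  5.71 kiloohms → 5.71
  170000 ohms = 170000 × 10^-3 kiloohms = 170
Sum: 85.1 + 7.04 + 219 + 5.71 + 170 = 486.85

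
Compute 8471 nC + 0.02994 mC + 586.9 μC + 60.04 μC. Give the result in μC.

In μC:
  8471 nC = 8471 × 10⁻³ μC = 8.471
  0.02994 mC = 0.02994 × 10³ μC = 29.94
  586.9 μC → 586.9
  60.04 μC → 60.04
Sum: 8.471 + 29.94 + 586.9 + 60.04 = 685.351

685.351 μC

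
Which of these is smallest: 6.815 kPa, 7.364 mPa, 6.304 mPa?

6.815 kPa = 6815 Pa
7.364 mPa = 0.007364 Pa
6.304 mPa = 0.006304 Pa

6.304 mPa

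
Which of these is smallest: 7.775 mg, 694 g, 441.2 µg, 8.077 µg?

8.077 µg

7.775 mg = 0.007775 g
694 g = 694 g
441.2 µg = 0.0004412 g
8.077 µg = 0.000008077 g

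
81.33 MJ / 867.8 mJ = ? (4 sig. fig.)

(81.33 × 10^6) / (867.8 × 10^-3) = 0.09372 × 10^9

93720000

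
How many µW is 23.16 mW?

23160 µW

milli = 10⁻³, micro = 10⁻⁶; factor is 10³.
23.16 × 10³ = 23160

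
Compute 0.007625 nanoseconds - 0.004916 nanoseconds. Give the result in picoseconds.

2.709 picoseconds

In picoseconds:
  0.007625 nanoseconds = 0.007625 × 10³ picoseconds = 7.625
  0.004916 nanoseconds = 0.004916 × 10³ picoseconds = 4.916
Difference: 7.625 - 4.916 = 2.709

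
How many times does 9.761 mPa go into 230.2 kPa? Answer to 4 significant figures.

(230.2 × 10^3) / (9.761 × 10^-3) = 23.584 × 10^6

23580000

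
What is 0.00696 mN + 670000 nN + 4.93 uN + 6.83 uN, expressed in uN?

688.72 uN

In uN:
  0.00696 mN = 0.00696e3 uN = 6.96
  670000 nN = 670000e-3 uN = 670
  4.93 uN → 4.93
  6.83 uN → 6.83
Sum: 6.96 + 670 + 4.93 + 6.83 = 688.72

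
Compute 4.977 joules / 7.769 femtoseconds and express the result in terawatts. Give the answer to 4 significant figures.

640.6 terawatts

(4.977) / (7.769 × 10⁻¹⁵) = 0.640623 × 10¹⁵ W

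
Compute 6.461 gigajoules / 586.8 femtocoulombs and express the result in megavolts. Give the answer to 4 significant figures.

(6.461 × 10^9) / (586.8 × 10^-15) = 0.0110106 × 10^24 V

11010000000000000 megavolts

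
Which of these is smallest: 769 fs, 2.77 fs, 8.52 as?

8.52 as

769 fs = 0.000000000000769 s
2.77 fs = 0.00000000000000277 s
8.52 as = 0.00000000000000000852 s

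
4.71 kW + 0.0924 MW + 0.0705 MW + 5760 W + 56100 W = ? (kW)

In kW:
  4.71 kW → 4.71
  0.0924 MW = 0.0924 × 10³ kW = 92.4
  0.0705 MW = 0.0705 × 10³ kW = 70.5
  5760 W = 5760 × 10⁻³ kW = 5.76
  56100 W = 56100 × 10⁻³ kW = 56.1
Sum: 4.71 + 92.4 + 70.5 + 5.76 + 56.1 = 229.47

229.47 kW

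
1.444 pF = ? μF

pico = 10^-12, micro = 10^-6; factor is 10^-6.
1.444 × 10^-6 = 0.000001444

0.000001444 μF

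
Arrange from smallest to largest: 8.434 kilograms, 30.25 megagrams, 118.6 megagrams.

8.434 kilograms < 30.25 megagrams < 118.6 megagrams

8.434 kilograms = 8434 grams
30.25 megagrams = 30250000 grams
118.6 megagrams = 118600000 grams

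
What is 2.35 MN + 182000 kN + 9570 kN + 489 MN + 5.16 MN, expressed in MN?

In MN:
  2.35 MN → 2.35
  182000 kN = 182000 × 10⁻³ MN = 182
  9570 kN = 9570 × 10⁻³ MN = 9.57
  489 MN → 489
  5.16 MN → 5.16
Sum: 2.35 + 182 + 9.57 + 489 + 5.16 = 688.08

688.08 MN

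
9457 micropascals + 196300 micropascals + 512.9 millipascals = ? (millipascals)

In millipascals:
  9457 micropascals = 9457e-3 millipascals = 9.457
  196300 micropascals = 196300e-3 millipascals = 196.3
  512.9 millipascals → 512.9
Sum: 9.457 + 196.3 + 512.9 = 718.657

718.657 millipascals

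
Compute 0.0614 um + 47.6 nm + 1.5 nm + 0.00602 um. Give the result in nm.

In nm:
  0.0614 um = 0.0614 × 10^3 nm = 61.4
  47.6 nm → 47.6
  1.5 nm → 1.5
  0.00602 um = 0.00602 × 10^3 nm = 6.02
Sum: 61.4 + 47.6 + 1.5 + 6.02 = 116.52

116.52 nm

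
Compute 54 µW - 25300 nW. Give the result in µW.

In µW:
  54 µW → 54
  25300 nW = 25300 × 10⁻³ µW = 25.3
Difference: 54 - 25.3 = 28.7

28.7 µW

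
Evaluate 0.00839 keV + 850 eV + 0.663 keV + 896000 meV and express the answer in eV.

In eV:
  0.00839 keV = 0.00839 × 10³ eV = 8.39
  850 eV → 850
  0.663 keV = 0.663 × 10³ eV = 663
  896000 meV = 896000 × 10⁻³ eV = 896
Sum: 8.39 + 850 + 663 + 896 = 2417.39

2417.39 eV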